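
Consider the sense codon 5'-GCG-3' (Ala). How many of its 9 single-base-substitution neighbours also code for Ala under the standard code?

Position 1: none → 0 synonymous.
Position 2: none → 0 synonymous.
Position 3: GCT, GCC, GCA → 3 synonymous.
Total: 0 + 0 + 3 = 3.

3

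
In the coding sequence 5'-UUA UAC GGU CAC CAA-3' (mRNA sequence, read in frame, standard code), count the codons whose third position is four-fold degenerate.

Codon 1 UUA (Leu): third position 2-fold.
Codon 2 UAC (Tyr): third position 2-fold.
Codon 3 GGU (Gly): third position 4-fold.
Codon 4 CAC (His): third position 2-fold.
Codon 5 CAA (Gln): third position 2-fold.
Four-fold degenerate third positions: 1.

1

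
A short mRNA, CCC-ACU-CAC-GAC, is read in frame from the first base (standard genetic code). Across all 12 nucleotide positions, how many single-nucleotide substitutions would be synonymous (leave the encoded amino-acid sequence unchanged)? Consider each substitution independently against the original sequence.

Codon 1 (CCC, Pro): 3 synonymous substitutions.
Codon 2 (ACU, Thr): 3 synonymous substitutions.
Codon 3 (CAC, His): 1 synonymous substitution.
Codon 4 (GAC, Asp): 1 synonymous substitution.
Total: 3 + 3 + 1 + 1 = 8.

8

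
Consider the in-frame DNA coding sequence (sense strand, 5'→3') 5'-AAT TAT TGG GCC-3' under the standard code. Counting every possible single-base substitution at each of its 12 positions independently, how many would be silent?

Codon 1 (AAT, Asn): 1 synonymous substitution.
Codon 2 (TAT, Tyr): 1 synonymous substitution.
Codon 3 (TGG, Trp): 0 synonymous substitutions.
Codon 4 (GCC, Ala): 3 synonymous substitutions.
Total: 1 + 1 + 0 + 3 = 5.

5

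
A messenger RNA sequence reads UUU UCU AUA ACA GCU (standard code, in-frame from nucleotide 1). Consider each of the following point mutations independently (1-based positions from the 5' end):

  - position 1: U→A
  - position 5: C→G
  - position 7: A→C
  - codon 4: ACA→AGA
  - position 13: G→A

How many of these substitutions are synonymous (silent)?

Codon 1: UUU (Phe) → AUU (Ile) — missense.
Codon 2: UCU (Ser) → UGU (Cys) — missense.
Codon 3: AUA (Ile) → CUA (Leu) — missense.
Codon 4: ACA (Thr) → AGA (Arg) — missense.
Codon 5: GCU (Ala) → ACU (Thr) — missense.
Synonymous: 0 of 5.

0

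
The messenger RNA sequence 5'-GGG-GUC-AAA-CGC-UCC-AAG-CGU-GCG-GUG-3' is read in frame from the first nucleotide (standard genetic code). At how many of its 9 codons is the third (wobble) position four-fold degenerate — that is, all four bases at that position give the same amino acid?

Codon 1 GGG (Gly): third position 4-fold.
Codon 2 GUC (Val): third position 4-fold.
Codon 3 AAA (Lys): third position 2-fold.
Codon 4 CGC (Arg): third position 4-fold.
Codon 5 UCC (Ser): third position 4-fold.
Codon 6 AAG (Lys): third position 2-fold.
Codon 7 CGU (Arg): third position 4-fold.
Codon 8 GCG (Ala): third position 4-fold.
Codon 9 GUG (Val): third position 4-fold.
Four-fold degenerate third positions: 7.

7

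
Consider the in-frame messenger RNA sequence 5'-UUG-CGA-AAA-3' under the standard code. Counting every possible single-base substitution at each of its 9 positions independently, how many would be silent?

Codon 1 (UUG, Leu): 2 synonymous substitutions.
Codon 2 (CGA, Arg): 4 synonymous substitutions.
Codon 3 (AAA, Lys): 1 synonymous substitution.
Total: 2 + 4 + 1 = 7.

7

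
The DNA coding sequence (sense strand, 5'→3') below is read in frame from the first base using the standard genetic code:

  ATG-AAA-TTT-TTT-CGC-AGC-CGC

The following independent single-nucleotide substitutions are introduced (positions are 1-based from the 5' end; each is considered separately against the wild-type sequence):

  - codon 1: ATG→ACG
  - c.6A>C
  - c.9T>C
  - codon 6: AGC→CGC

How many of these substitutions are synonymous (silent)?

1

Codon 1: ATG (Met) → ACG (Thr) — missense.
Codon 2: AAA (Lys) → AAC (Asn) — missense.
Codon 3: TTT (Phe) → TTC (Phe) — synonymous.
Codon 6: AGC (Ser) → CGC (Arg) — missense.
Synonymous: 1 of 4.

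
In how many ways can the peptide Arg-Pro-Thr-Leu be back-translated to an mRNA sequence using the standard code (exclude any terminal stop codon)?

576

Arg: 6 codons.
Pro: 4 codons.
Thr: 4 codons.
Leu: 6 codons.
6 × 4 × 4 × 6 = 576.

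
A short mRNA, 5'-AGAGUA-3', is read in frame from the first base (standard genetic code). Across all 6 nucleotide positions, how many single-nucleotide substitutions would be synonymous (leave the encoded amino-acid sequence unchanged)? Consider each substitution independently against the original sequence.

Codon 1 (AGA, Arg): 2 synonymous substitutions.
Codon 2 (GUA, Val): 3 synonymous substitutions.
Total: 2 + 3 = 5.

5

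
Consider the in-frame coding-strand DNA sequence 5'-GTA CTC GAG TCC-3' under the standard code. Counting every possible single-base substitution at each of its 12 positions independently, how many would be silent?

Codon 1 (GTA, Val): 3 synonymous substitutions.
Codon 2 (CTC, Leu): 3 synonymous substitutions.
Codon 3 (GAG, Glu): 1 synonymous substitution.
Codon 4 (TCC, Ser): 3 synonymous substitutions.
Total: 3 + 3 + 1 + 3 = 10.

10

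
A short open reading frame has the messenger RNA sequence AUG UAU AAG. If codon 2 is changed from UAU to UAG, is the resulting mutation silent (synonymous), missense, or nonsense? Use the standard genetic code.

Position 6 falls in codon 2: UAU → Tyr.
After the substitution the codon is UAG → Stop.
The new codon is a stop codon, so this is a nonsense mutation.

nonsense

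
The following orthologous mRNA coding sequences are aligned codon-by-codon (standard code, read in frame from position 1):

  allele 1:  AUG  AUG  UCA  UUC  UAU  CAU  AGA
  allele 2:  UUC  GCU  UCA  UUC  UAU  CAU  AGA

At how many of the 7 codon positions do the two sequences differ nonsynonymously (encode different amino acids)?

2

Codon 1: AUG Met / UUC Phe — nonsynonymous.
Codon 2: AUG Met / GCU Ala — nonsynonymous.
Codon 3: UCA Ser / UCA Ser — identical.
Codon 4: UUC Phe / UUC Phe — identical.
Codon 5: UAU Tyr / UAU Tyr — identical.
Codon 6: CAU His / CAU His — identical.
Codon 7: AGA Arg / AGA Arg — identical.
Nonsynonymous differences: 2.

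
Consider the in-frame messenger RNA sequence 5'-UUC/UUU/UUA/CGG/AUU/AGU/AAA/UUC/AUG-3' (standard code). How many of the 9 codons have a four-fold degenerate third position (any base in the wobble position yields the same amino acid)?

Codon 1 UUC (Phe): third position 2-fold.
Codon 2 UUU (Phe): third position 2-fold.
Codon 3 UUA (Leu): third position 2-fold.
Codon 4 CGG (Arg): third position 4-fold.
Codon 5 AUU (Ile): third position 3-fold.
Codon 6 AGU (Ser): third position 2-fold.
Codon 7 AAA (Lys): third position 2-fold.
Codon 8 UUC (Phe): third position 2-fold.
Codon 9 AUG (Met): third position 1-fold.
Four-fold degenerate third positions: 1.

1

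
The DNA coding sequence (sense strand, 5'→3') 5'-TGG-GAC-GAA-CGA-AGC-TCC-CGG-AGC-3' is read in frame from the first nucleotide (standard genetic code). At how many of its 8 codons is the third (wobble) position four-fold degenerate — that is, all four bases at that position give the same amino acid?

Codon 1 TGG (Trp): third position 1-fold.
Codon 2 GAC (Asp): third position 2-fold.
Codon 3 GAA (Glu): third position 2-fold.
Codon 4 CGA (Arg): third position 4-fold.
Codon 5 AGC (Ser): third position 2-fold.
Codon 6 TCC (Ser): third position 4-fold.
Codon 7 CGG (Arg): third position 4-fold.
Codon 8 AGC (Ser): third position 2-fold.
Four-fold degenerate third positions: 3.

3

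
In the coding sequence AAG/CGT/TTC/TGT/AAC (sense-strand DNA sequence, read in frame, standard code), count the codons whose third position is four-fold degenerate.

1

Codon 1 AAG (Lys): third position 2-fold.
Codon 2 CGT (Arg): third position 4-fold.
Codon 3 TTC (Phe): third position 2-fold.
Codon 4 TGT (Cys): third position 2-fold.
Codon 5 AAC (Asn): third position 2-fold.
Four-fold degenerate third positions: 1.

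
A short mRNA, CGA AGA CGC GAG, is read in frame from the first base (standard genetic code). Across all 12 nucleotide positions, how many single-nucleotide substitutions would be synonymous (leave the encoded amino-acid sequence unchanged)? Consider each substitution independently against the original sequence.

10

Codon 1 (CGA, Arg): 4 synonymous substitutions.
Codon 2 (AGA, Arg): 2 synonymous substitutions.
Codon 3 (CGC, Arg): 3 synonymous substitutions.
Codon 4 (GAG, Glu): 1 synonymous substitution.
Total: 4 + 2 + 3 + 1 = 10.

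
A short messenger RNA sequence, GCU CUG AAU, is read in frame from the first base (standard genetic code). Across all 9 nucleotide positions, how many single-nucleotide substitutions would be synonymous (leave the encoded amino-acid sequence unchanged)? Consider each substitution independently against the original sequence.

8

Codon 1 (GCU, Ala): 3 synonymous substitutions.
Codon 2 (CUG, Leu): 4 synonymous substitutions.
Codon 3 (AAU, Asn): 1 synonymous substitution.
Total: 3 + 4 + 1 = 8.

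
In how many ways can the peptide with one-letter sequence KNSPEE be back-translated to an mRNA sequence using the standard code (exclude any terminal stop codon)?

384

Lys: 2 codons.
Asn: 2 codons.
Ser: 6 codons.
Pro: 4 codons.
Glu: 2 codons.
Glu: 2 codons.
2 × 2 × 6 × 4 × 2 × 2 = 384.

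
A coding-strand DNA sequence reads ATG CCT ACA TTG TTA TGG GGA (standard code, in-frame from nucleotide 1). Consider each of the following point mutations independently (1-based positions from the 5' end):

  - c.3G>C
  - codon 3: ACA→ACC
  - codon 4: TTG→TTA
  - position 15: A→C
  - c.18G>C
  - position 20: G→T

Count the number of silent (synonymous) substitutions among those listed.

Codon 1: ATG (Met) → ATC (Ile) — missense.
Codon 3: ACA (Thr) → ACC (Thr) — synonymous.
Codon 4: TTG (Leu) → TTA (Leu) — synonymous.
Codon 5: TTA (Leu) → TTC (Phe) — missense.
Codon 6: TGG (Trp) → TGC (Cys) — missense.
Codon 7: GGA (Gly) → GTA (Val) — missense.
Synonymous: 2 of 6.

2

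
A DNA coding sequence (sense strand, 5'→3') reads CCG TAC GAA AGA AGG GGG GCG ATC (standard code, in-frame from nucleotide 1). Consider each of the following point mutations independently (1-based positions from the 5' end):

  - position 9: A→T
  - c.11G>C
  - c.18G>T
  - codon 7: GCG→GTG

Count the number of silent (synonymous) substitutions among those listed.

1

Codon 3: GAA (Glu) → GAT (Asp) — missense.
Codon 4: AGA (Arg) → ACA (Thr) — missense.
Codon 6: GGG (Gly) → GGT (Gly) — synonymous.
Codon 7: GCG (Ala) → GTG (Val) — missense.
Synonymous: 1 of 4.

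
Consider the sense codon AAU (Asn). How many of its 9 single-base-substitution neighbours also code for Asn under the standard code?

Position 1: none → 0 synonymous.
Position 2: none → 0 synonymous.
Position 3: AAC → 1 synonymous.
Total: 0 + 0 + 1 = 1.

1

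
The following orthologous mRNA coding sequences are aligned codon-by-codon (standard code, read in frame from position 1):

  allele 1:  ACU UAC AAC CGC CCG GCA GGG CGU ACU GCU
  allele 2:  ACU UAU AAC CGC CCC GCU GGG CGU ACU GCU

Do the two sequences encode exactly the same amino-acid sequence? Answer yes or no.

yes

Codon 1: ACU Thr / ACU Thr — identical.
Codon 2: UAC Tyr / UAU Tyr — synonymous.
Codon 3: AAC Asn / AAC Asn — identical.
Codon 4: CGC Arg / CGC Arg — identical.
Codon 5: CCG Pro / CCC Pro — synonymous.
Codon 6: GCA Ala / GCU Ala — synonymous.
Codon 7: GGG Gly / GGG Gly — identical.
Codon 8: CGU Arg / CGU Arg — identical.
Codon 9: ACU Thr / ACU Thr — identical.
Codon 10: GCU Ala / GCU Ala — identical.
Nonsynonymous differences: 0 → same protein.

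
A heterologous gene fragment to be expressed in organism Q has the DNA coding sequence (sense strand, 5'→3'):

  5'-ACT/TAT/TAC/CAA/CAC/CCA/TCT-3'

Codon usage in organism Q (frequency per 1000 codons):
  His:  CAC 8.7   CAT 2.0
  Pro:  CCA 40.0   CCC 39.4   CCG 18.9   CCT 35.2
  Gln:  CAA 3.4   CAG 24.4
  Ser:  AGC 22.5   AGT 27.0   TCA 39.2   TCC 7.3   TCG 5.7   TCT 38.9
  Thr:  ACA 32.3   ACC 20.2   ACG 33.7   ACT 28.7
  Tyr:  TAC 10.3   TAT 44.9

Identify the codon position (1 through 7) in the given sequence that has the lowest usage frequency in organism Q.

Codon 1 ACT (Thr): 28.7 per 1000.
Codon 2 TAT (Tyr): 44.9 per 1000.
Codon 3 TAC (Tyr): 10.3 per 1000.
Codon 4 CAA (Gln): 3.4 per 1000.
Codon 5 CAC (His): 8.7 per 1000.
Codon 6 CCA (Pro): 40.0 per 1000.
Codon 7 TCT (Ser): 38.9 per 1000.
Lowest frequency is 3.4 at codon 4.

4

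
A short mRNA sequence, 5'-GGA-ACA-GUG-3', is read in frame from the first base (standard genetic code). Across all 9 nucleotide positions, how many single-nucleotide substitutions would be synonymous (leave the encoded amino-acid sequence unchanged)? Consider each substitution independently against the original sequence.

Codon 1 (GGA, Gly): 3 synonymous substitutions.
Codon 2 (ACA, Thr): 3 synonymous substitutions.
Codon 3 (GUG, Val): 3 synonymous substitutions.
Total: 3 + 3 + 3 = 9.

9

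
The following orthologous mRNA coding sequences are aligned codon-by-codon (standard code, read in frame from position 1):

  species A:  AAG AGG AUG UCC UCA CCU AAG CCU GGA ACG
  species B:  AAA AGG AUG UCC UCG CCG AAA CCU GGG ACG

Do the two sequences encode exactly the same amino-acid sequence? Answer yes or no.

Codon 1: AAG Lys / AAA Lys — synonymous.
Codon 2: AGG Arg / AGG Arg — identical.
Codon 3: AUG Met / AUG Met — identical.
Codon 4: UCC Ser / UCC Ser — identical.
Codon 5: UCA Ser / UCG Ser — synonymous.
Codon 6: CCU Pro / CCG Pro — synonymous.
Codon 7: AAG Lys / AAA Lys — synonymous.
Codon 8: CCU Pro / CCU Pro — identical.
Codon 9: GGA Gly / GGG Gly — synonymous.
Codon 10: ACG Thr / ACG Thr — identical.
Nonsynonymous differences: 0 → same protein.

yes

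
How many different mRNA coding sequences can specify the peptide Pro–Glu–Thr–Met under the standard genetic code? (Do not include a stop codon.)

Pro: 4 codons.
Glu: 2 codons.
Thr: 4 codons.
Met: 1 codon.
4 × 2 × 4 × 1 = 32.

32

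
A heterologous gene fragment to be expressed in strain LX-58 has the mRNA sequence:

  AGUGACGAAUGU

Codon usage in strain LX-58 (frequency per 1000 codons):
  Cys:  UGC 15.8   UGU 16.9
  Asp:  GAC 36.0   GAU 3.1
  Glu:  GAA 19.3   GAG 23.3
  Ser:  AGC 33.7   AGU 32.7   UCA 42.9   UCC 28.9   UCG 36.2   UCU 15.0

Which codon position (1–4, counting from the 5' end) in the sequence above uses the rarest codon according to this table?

Codon 1 AGU (Ser): 32.7 per 1000.
Codon 2 GAC (Asp): 36.0 per 1000.
Codon 3 GAA (Glu): 19.3 per 1000.
Codon 4 UGU (Cys): 16.9 per 1000.
Lowest frequency is 16.9 at codon 4.

4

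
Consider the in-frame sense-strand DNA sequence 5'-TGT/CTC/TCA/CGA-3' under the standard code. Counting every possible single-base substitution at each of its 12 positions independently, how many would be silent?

11

Codon 1 (TGT, Cys): 1 synonymous substitution.
Codon 2 (CTC, Leu): 3 synonymous substitutions.
Codon 3 (TCA, Ser): 3 synonymous substitutions.
Codon 4 (CGA, Arg): 4 synonymous substitutions.
Total: 1 + 3 + 3 + 4 = 11.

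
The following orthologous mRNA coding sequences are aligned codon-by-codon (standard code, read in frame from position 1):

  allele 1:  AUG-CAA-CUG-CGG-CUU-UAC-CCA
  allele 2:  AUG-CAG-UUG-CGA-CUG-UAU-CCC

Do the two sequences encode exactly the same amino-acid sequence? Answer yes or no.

yes

Codon 1: AUG Met / AUG Met — identical.
Codon 2: CAA Gln / CAG Gln — synonymous.
Codon 3: CUG Leu / UUG Leu — synonymous.
Codon 4: CGG Arg / CGA Arg — synonymous.
Codon 5: CUU Leu / CUG Leu — synonymous.
Codon 6: UAC Tyr / UAU Tyr — synonymous.
Codon 7: CCA Pro / CCC Pro — synonymous.
Nonsynonymous differences: 0 → same protein.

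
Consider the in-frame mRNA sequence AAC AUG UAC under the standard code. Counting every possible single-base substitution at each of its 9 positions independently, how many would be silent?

Codon 1 (AAC, Asn): 1 synonymous substitution.
Codon 2 (AUG, Met): 0 synonymous substitutions.
Codon 3 (UAC, Tyr): 1 synonymous substitution.
Total: 1 + 0 + 1 = 2.

2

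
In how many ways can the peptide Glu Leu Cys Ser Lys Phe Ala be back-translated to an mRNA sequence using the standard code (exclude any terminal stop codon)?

Glu: 2 codons.
Leu: 6 codons.
Cys: 2 codons.
Ser: 6 codons.
Lys: 2 codons.
Phe: 2 codons.
Ala: 4 codons.
2 × 6 × 2 × 6 × 2 × 2 × 4 = 2304.

2304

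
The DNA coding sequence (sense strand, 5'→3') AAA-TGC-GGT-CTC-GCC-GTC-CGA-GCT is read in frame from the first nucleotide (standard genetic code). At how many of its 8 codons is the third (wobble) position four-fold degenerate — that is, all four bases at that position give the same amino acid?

Codon 1 AAA (Lys): third position 2-fold.
Codon 2 TGC (Cys): third position 2-fold.
Codon 3 GGT (Gly): third position 4-fold.
Codon 4 CTC (Leu): third position 4-fold.
Codon 5 GCC (Ala): third position 4-fold.
Codon 6 GTC (Val): third position 4-fold.
Codon 7 CGA (Arg): third position 4-fold.
Codon 8 GCT (Ala): third position 4-fold.
Four-fold degenerate third positions: 6.

6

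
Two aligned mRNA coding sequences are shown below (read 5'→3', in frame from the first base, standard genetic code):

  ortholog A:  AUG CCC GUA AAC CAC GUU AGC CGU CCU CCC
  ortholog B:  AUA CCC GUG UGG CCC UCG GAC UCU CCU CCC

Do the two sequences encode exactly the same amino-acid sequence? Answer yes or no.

no

Codon 1: AUG Met / AUA Ile — nonsynonymous.
Codon 2: CCC Pro / CCC Pro — identical.
Codon 3: GUA Val / GUG Val — synonymous.
Codon 4: AAC Asn / UGG Trp — nonsynonymous.
Codon 5: CAC His / CCC Pro — nonsynonymous.
Codon 6: GUU Val / UCG Ser — nonsynonymous.
Codon 7: AGC Ser / GAC Asp — nonsynonymous.
Codon 8: CGU Arg / UCU Ser — nonsynonymous.
Codon 9: CCU Pro / CCU Pro — identical.
Codon 10: CCC Pro / CCC Pro — identical.
Nonsynonymous differences: 6 → different protein.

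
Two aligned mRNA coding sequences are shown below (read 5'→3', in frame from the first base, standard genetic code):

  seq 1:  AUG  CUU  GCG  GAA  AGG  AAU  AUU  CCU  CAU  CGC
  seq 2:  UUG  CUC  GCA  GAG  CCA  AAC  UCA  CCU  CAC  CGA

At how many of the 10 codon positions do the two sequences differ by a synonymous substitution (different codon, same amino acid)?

6

Codon 1: AUG Met / UUG Leu — nonsynonymous.
Codon 2: CUU Leu / CUC Leu — synonymous.
Codon 3: GCG Ala / GCA Ala — synonymous.
Codon 4: GAA Glu / GAG Glu — synonymous.
Codon 5: AGG Arg / CCA Pro — nonsynonymous.
Codon 6: AAU Asn / AAC Asn — synonymous.
Codon 7: AUU Ile / UCA Ser — nonsynonymous.
Codon 8: CCU Pro / CCU Pro — identical.
Codon 9: CAU His / CAC His — synonymous.
Codon 10: CGC Arg / CGA Arg — synonymous.
Synonymous differences: 6.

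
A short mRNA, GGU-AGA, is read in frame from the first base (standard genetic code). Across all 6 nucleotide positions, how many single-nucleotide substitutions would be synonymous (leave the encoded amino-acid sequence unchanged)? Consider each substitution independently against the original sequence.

Codon 1 (GGU, Gly): 3 synonymous substitutions.
Codon 2 (AGA, Arg): 2 synonymous substitutions.
Total: 3 + 2 = 5.

5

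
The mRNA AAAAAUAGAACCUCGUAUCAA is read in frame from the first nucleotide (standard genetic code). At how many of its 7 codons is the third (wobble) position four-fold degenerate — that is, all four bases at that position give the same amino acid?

Codon 1 AAA (Lys): third position 2-fold.
Codon 2 AAU (Asn): third position 2-fold.
Codon 3 AGA (Arg): third position 2-fold.
Codon 4 ACC (Thr): third position 4-fold.
Codon 5 UCG (Ser): third position 4-fold.
Codon 6 UAU (Tyr): third position 2-fold.
Codon 7 CAA (Gln): third position 2-fold.
Four-fold degenerate third positions: 2.

2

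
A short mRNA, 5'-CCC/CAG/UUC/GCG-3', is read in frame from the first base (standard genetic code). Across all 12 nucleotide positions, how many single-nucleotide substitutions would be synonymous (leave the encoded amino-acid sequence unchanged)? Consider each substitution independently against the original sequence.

8

Codon 1 (CCC, Pro): 3 synonymous substitutions.
Codon 2 (CAG, Gln): 1 synonymous substitution.
Codon 3 (UUC, Phe): 1 synonymous substitution.
Codon 4 (GCG, Ala): 3 synonymous substitutions.
Total: 3 + 1 + 1 + 3 = 8.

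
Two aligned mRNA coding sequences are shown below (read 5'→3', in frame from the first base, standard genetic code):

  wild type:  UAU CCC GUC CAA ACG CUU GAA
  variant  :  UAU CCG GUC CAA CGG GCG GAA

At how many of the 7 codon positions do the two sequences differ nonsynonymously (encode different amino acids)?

Codon 1: UAU Tyr / UAU Tyr — identical.
Codon 2: CCC Pro / CCG Pro — synonymous.
Codon 3: GUC Val / GUC Val — identical.
Codon 4: CAA Gln / CAA Gln — identical.
Codon 5: ACG Thr / CGG Arg — nonsynonymous.
Codon 6: CUU Leu / GCG Ala — nonsynonymous.
Codon 7: GAA Glu / GAA Glu — identical.
Nonsynonymous differences: 2.

2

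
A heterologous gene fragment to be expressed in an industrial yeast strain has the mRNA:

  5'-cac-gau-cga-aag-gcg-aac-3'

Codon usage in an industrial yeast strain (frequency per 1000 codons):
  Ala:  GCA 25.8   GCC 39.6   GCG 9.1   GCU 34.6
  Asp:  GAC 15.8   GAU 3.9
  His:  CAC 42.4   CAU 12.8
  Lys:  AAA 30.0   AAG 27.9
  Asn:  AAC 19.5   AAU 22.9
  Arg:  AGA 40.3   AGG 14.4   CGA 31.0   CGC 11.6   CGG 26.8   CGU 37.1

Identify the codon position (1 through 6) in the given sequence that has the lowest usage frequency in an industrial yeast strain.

Codon 1 CAC (His): 42.4 per 1000.
Codon 2 GAU (Asp): 3.9 per 1000.
Codon 3 CGA (Arg): 31.0 per 1000.
Codon 4 AAG (Lys): 27.9 per 1000.
Codon 5 GCG (Ala): 9.1 per 1000.
Codon 6 AAC (Asn): 19.5 per 1000.
Lowest frequency is 3.9 at codon 2.

2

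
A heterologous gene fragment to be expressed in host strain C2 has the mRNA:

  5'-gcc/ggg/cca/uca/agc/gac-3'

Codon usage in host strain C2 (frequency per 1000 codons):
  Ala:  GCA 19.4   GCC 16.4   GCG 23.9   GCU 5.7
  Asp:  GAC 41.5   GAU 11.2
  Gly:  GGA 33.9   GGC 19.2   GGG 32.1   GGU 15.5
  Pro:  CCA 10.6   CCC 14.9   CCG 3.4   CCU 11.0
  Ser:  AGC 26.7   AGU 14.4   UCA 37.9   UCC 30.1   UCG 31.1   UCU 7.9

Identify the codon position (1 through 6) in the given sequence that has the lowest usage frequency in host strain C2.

Codon 1 GCC (Ala): 16.4 per 1000.
Codon 2 GGG (Gly): 32.1 per 1000.
Codon 3 CCA (Pro): 10.6 per 1000.
Codon 4 UCA (Ser): 37.9 per 1000.
Codon 5 AGC (Ser): 26.7 per 1000.
Codon 6 GAC (Asp): 41.5 per 1000.
Lowest frequency is 10.6 at codon 3.

3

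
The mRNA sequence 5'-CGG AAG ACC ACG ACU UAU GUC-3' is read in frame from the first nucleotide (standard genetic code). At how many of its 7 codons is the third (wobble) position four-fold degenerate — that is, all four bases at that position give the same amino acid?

Codon 1 CGG (Arg): third position 4-fold.
Codon 2 AAG (Lys): third position 2-fold.
Codon 3 ACC (Thr): third position 4-fold.
Codon 4 ACG (Thr): third position 4-fold.
Codon 5 ACU (Thr): third position 4-fold.
Codon 6 UAU (Tyr): third position 2-fold.
Codon 7 GUC (Val): third position 4-fold.
Four-fold degenerate third positions: 5.

5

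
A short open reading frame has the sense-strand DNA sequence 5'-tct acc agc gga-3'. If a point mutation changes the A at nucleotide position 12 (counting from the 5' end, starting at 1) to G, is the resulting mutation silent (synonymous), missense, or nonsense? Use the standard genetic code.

Position 12 falls in codon 4: GGA → Gly.
After the substitution the codon is GGG → Gly.
Both encode Gly, so the change is synonymous.

silent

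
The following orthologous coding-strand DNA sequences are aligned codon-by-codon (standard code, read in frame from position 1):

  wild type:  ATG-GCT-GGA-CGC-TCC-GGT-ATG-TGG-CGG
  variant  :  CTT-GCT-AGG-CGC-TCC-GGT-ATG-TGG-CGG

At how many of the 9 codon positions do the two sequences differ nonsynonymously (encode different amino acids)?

Codon 1: ATG Met / CTT Leu — nonsynonymous.
Codon 2: GCT Ala / GCT Ala — identical.
Codon 3: GGA Gly / AGG Arg — nonsynonymous.
Codon 4: CGC Arg / CGC Arg — identical.
Codon 5: TCC Ser / TCC Ser — identical.
Codon 6: GGT Gly / GGT Gly — identical.
Codon 7: ATG Met / ATG Met — identical.
Codon 8: TGG Trp / TGG Trp — identical.
Codon 9: CGG Arg / CGG Arg — identical.
Nonsynonymous differences: 2.

2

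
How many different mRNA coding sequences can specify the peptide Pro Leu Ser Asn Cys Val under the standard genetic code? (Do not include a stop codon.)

2304

Pro: 4 codons.
Leu: 6 codons.
Ser: 6 codons.
Asn: 2 codons.
Cys: 2 codons.
Val: 4 codons.
4 × 6 × 6 × 2 × 2 × 4 = 2304.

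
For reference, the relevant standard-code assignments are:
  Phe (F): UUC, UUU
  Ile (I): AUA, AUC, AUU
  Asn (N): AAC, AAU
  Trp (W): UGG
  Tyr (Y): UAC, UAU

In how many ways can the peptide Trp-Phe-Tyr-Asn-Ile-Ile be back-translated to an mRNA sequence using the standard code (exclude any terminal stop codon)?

72

Trp: 1 codon.
Phe: 2 codons.
Tyr: 2 codons.
Asn: 2 codons.
Ile: 3 codons.
Ile: 3 codons.
1 × 2 × 2 × 2 × 3 × 3 = 72.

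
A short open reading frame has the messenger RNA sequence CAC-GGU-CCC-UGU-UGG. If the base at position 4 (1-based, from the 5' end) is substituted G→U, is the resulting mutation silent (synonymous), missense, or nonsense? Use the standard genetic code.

missense

Position 4 falls in codon 2: GGU → Gly.
After the substitution the codon is UGU → Cys.
Gly ≠ Cys, so this is a missense mutation.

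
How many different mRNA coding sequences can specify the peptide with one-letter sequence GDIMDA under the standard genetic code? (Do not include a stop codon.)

Gly: 4 codons.
Asp: 2 codons.
Ile: 3 codons.
Met: 1 codon.
Asp: 2 codons.
Ala: 4 codons.
4 × 2 × 3 × 1 × 2 × 4 = 192.

192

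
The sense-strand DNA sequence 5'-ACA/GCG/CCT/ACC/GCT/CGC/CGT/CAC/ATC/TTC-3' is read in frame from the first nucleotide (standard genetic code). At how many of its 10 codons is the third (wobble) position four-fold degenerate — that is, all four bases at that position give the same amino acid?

7

Codon 1 ACA (Thr): third position 4-fold.
Codon 2 GCG (Ala): third position 4-fold.
Codon 3 CCT (Pro): third position 4-fold.
Codon 4 ACC (Thr): third position 4-fold.
Codon 5 GCT (Ala): third position 4-fold.
Codon 6 CGC (Arg): third position 4-fold.
Codon 7 CGT (Arg): third position 4-fold.
Codon 8 CAC (His): third position 2-fold.
Codon 9 ATC (Ile): third position 3-fold.
Codon 10 TTC (Phe): third position 2-fold.
Four-fold degenerate third positions: 7.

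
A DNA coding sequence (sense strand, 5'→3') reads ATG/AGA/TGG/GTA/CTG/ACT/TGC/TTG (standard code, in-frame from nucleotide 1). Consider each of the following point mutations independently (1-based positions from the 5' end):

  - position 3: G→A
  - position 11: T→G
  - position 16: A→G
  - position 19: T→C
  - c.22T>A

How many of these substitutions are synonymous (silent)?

0

Codon 1: ATG (Met) → ATA (Ile) — missense.
Codon 4: GTA (Val) → GGA (Gly) — missense.
Codon 6: ACT (Thr) → GCT (Ala) — missense.
Codon 7: TGC (Cys) → CGC (Arg) — missense.
Codon 8: TTG (Leu) → ATG (Met) — missense.
Synonymous: 0 of 5.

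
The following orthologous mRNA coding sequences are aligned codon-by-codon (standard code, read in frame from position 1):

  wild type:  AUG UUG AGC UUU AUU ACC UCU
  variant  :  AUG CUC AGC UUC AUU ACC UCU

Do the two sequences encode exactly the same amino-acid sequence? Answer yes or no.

Codon 1: AUG Met / AUG Met — identical.
Codon 2: UUG Leu / CUC Leu — synonymous.
Codon 3: AGC Ser / AGC Ser — identical.
Codon 4: UUU Phe / UUC Phe — synonymous.
Codon 5: AUU Ile / AUU Ile — identical.
Codon 6: ACC Thr / ACC Thr — identical.
Codon 7: UCU Ser / UCU Ser — identical.
Nonsynonymous differences: 0 → same protein.

yes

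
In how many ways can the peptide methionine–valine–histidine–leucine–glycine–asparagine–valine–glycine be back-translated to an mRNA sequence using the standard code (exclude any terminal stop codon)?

Met: 1 codon.
Val: 4 codons.
His: 2 codons.
Leu: 6 codons.
Gly: 4 codons.
Asn: 2 codons.
Val: 4 codons.
Gly: 4 codons.
1 × 4 × 2 × 6 × 4 × 2 × 4 × 4 = 6144.

6144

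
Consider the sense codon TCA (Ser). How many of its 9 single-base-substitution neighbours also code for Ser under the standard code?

Position 1: none → 0 synonymous.
Position 2: none → 0 synonymous.
Position 3: TCT, TCC, TCG → 3 synonymous.
Total: 0 + 0 + 3 = 3.

3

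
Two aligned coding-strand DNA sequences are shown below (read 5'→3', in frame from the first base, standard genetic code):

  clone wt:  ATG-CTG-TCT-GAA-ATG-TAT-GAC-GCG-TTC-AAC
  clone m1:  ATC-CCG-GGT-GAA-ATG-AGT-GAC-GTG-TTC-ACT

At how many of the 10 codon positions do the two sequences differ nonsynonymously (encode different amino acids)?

Codon 1: ATG Met / ATC Ile — nonsynonymous.
Codon 2: CTG Leu / CCG Pro — nonsynonymous.
Codon 3: TCT Ser / GGT Gly — nonsynonymous.
Codon 4: GAA Glu / GAA Glu — identical.
Codon 5: ATG Met / ATG Met — identical.
Codon 6: TAT Tyr / AGT Ser — nonsynonymous.
Codon 7: GAC Asp / GAC Asp — identical.
Codon 8: GCG Ala / GTG Val — nonsynonymous.
Codon 9: TTC Phe / TTC Phe — identical.
Codon 10: AAC Asn / ACT Thr — nonsynonymous.
Nonsynonymous differences: 6.

6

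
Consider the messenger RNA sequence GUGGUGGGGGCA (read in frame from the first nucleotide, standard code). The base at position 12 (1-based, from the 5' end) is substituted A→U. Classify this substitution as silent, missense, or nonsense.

Position 12 falls in codon 4: GCA → Ala.
After the substitution the codon is GCU → Ala.
Both encode Ala, so the change is synonymous.

silent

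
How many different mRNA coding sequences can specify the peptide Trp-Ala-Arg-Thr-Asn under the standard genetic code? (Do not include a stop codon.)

Trp: 1 codon.
Ala: 4 codons.
Arg: 6 codons.
Thr: 4 codons.
Asn: 2 codons.
1 × 4 × 6 × 4 × 2 = 192.

192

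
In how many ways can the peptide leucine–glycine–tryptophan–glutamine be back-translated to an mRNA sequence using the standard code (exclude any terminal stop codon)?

Leu: 6 codons.
Gly: 4 codons.
Trp: 1 codon.
Gln: 2 codons.
6 × 4 × 1 × 2 = 48.

48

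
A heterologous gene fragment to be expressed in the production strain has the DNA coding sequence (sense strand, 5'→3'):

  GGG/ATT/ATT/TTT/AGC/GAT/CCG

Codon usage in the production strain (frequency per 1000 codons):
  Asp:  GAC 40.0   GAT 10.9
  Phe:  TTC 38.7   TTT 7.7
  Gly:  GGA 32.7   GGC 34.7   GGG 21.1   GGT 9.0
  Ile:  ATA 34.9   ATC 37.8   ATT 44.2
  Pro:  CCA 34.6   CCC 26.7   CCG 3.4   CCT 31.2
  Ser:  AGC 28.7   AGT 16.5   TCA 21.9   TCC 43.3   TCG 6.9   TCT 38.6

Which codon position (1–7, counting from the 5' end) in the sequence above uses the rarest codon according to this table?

7

Codon 1 GGG (Gly): 21.1 per 1000.
Codon 2 ATT (Ile): 44.2 per 1000.
Codon 3 ATT (Ile): 44.2 per 1000.
Codon 4 TTT (Phe): 7.7 per 1000.
Codon 5 AGC (Ser): 28.7 per 1000.
Codon 6 GAT (Asp): 10.9 per 1000.
Codon 7 CCG (Pro): 3.4 per 1000.
Lowest frequency is 3.4 at codon 7.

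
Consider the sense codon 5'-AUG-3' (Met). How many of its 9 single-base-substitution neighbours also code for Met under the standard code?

0

Position 1: none → 0 synonymous.
Position 2: none → 0 synonymous.
Position 3: none → 0 synonymous.
Total: 0 + 0 + 0 = 0.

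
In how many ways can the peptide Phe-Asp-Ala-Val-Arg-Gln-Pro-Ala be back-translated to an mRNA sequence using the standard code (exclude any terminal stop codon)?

12288

Phe: 2 codons.
Asp: 2 codons.
Ala: 4 codons.
Val: 4 codons.
Arg: 6 codons.
Gln: 2 codons.
Pro: 4 codons.
Ala: 4 codons.
2 × 2 × 4 × 4 × 6 × 2 × 4 × 4 = 12288.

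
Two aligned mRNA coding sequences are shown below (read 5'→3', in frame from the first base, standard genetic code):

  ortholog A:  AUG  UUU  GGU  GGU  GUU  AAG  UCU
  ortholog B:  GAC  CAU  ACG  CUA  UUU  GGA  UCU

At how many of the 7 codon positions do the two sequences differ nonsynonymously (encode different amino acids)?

6

Codon 1: AUG Met / GAC Asp — nonsynonymous.
Codon 2: UUU Phe / CAU His — nonsynonymous.
Codon 3: GGU Gly / ACG Thr — nonsynonymous.
Codon 4: GGU Gly / CUA Leu — nonsynonymous.
Codon 5: GUU Val / UUU Phe — nonsynonymous.
Codon 6: AAG Lys / GGA Gly — nonsynonymous.
Codon 7: UCU Ser / UCU Ser — identical.
Nonsynonymous differences: 6.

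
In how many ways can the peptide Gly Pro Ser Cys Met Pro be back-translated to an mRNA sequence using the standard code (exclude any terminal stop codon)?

Gly: 4 codons.
Pro: 4 codons.
Ser: 6 codons.
Cys: 2 codons.
Met: 1 codon.
Pro: 4 codons.
4 × 4 × 6 × 2 × 1 × 4 = 768.

768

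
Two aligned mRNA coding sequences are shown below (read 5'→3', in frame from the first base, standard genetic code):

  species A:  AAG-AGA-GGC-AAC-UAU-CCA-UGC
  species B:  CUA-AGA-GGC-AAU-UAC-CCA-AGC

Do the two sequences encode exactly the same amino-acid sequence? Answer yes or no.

Codon 1: AAG Lys / CUA Leu — nonsynonymous.
Codon 2: AGA Arg / AGA Arg — identical.
Codon 3: GGC Gly / GGC Gly — identical.
Codon 4: AAC Asn / AAU Asn — synonymous.
Codon 5: UAU Tyr / UAC Tyr — synonymous.
Codon 6: CCA Pro / CCA Pro — identical.
Codon 7: UGC Cys / AGC Ser — nonsynonymous.
Nonsynonymous differences: 2 → different protein.

no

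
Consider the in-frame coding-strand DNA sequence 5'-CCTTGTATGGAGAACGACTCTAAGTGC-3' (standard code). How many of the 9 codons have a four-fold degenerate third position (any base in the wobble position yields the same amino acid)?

2

Codon 1 CCT (Pro): third position 4-fold.
Codon 2 TGT (Cys): third position 2-fold.
Codon 3 ATG (Met): third position 1-fold.
Codon 4 GAG (Glu): third position 2-fold.
Codon 5 AAC (Asn): third position 2-fold.
Codon 6 GAC (Asp): third position 2-fold.
Codon 7 TCT (Ser): third position 4-fold.
Codon 8 AAG (Lys): third position 2-fold.
Codon 9 TGC (Cys): third position 2-fold.
Four-fold degenerate third positions: 2.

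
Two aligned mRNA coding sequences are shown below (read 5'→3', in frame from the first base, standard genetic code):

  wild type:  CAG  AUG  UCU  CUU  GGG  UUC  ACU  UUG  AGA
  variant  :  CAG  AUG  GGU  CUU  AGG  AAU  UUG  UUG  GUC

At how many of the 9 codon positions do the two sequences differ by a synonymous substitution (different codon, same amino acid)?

0

Codon 1: CAG Gln / CAG Gln — identical.
Codon 2: AUG Met / AUG Met — identical.
Codon 3: UCU Ser / GGU Gly — nonsynonymous.
Codon 4: CUU Leu / CUU Leu — identical.
Codon 5: GGG Gly / AGG Arg — nonsynonymous.
Codon 6: UUC Phe / AAU Asn — nonsynonymous.
Codon 7: ACU Thr / UUG Leu — nonsynonymous.
Codon 8: UUG Leu / UUG Leu — identical.
Codon 9: AGA Arg / GUC Val — nonsynonymous.
Synonymous differences: 0.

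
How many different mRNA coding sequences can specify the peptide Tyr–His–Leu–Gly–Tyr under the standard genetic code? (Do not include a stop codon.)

192

Tyr: 2 codons.
His: 2 codons.
Leu: 6 codons.
Gly: 4 codons.
Tyr: 2 codons.
2 × 2 × 6 × 4 × 2 = 192.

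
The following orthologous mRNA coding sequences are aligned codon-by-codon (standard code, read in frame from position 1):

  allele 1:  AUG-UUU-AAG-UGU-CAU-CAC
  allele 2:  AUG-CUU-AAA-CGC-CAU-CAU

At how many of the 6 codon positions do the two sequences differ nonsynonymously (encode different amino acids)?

2

Codon 1: AUG Met / AUG Met — identical.
Codon 2: UUU Phe / CUU Leu — nonsynonymous.
Codon 3: AAG Lys / AAA Lys — synonymous.
Codon 4: UGU Cys / CGC Arg — nonsynonymous.
Codon 5: CAU His / CAU His — identical.
Codon 6: CAC His / CAU His — synonymous.
Nonsynonymous differences: 2.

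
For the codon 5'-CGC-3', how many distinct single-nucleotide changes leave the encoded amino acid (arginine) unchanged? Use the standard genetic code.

3

Position 1: none → 0 synonymous.
Position 2: none → 0 synonymous.
Position 3: CGU, CGA, CGG → 3 synonymous.
Total: 0 + 0 + 3 = 3.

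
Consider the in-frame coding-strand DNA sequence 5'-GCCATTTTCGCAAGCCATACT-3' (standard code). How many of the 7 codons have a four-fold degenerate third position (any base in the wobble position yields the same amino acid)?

3

Codon 1 GCC (Ala): third position 4-fold.
Codon 2 ATT (Ile): third position 3-fold.
Codon 3 TTC (Phe): third position 2-fold.
Codon 4 GCA (Ala): third position 4-fold.
Codon 5 AGC (Ser): third position 2-fold.
Codon 6 CAT (His): third position 2-fold.
Codon 7 ACT (Thr): third position 4-fold.
Four-fold degenerate third positions: 3.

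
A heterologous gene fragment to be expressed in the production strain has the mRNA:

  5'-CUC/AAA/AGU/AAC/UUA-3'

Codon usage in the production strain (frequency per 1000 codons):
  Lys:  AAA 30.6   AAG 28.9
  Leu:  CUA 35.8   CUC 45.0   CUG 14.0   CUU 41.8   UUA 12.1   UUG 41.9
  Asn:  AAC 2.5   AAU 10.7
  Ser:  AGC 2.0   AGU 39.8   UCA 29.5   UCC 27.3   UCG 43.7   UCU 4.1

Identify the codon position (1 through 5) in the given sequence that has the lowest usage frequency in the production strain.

4

Codon 1 CUC (Leu): 45.0 per 1000.
Codon 2 AAA (Lys): 30.6 per 1000.
Codon 3 AGU (Ser): 39.8 per 1000.
Codon 4 AAC (Asn): 2.5 per 1000.
Codon 5 UUA (Leu): 12.1 per 1000.
Lowest frequency is 2.5 at codon 4.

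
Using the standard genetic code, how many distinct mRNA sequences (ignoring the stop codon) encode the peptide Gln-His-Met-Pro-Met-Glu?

32

Gln: 2 codons.
His: 2 codons.
Met: 1 codon.
Pro: 4 codons.
Met: 1 codon.
Glu: 2 codons.
2 × 2 × 1 × 4 × 1 × 2 = 32.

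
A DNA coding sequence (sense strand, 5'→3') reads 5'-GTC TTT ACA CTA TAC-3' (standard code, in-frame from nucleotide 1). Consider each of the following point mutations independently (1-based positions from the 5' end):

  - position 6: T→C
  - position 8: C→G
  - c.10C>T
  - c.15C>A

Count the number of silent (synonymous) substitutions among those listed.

Codon 2: TTT (Phe) → TTC (Phe) — synonymous.
Codon 3: ACA (Thr) → AGA (Arg) — missense.
Codon 4: CTA (Leu) → TTA (Leu) — synonymous.
Codon 5: TAC (Tyr) → TAA (Stop) — nonsense.
Synonymous: 2 of 4.

2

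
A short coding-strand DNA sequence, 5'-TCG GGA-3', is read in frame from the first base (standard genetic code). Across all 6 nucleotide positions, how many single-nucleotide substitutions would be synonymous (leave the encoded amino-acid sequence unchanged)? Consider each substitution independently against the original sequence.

6

Codon 1 (TCG, Ser): 3 synonymous substitutions.
Codon 2 (GGA, Gly): 3 synonymous substitutions.
Total: 3 + 3 = 6.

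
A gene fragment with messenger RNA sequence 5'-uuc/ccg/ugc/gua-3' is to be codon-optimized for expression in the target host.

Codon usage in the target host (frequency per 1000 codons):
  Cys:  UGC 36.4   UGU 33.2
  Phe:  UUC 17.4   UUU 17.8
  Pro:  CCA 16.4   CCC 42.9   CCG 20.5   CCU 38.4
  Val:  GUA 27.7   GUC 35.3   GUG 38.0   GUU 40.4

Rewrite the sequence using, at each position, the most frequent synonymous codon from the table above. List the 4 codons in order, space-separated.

UUU CCC UGC GUU

Codon 1 (Phe): best is UUU at 17.8.
Codon 2 (Pro): best is CCC at 42.9.
Codon 3 (Cys): best is UGC at 36.4.
Codon 4 (Val): best is GUU at 40.4.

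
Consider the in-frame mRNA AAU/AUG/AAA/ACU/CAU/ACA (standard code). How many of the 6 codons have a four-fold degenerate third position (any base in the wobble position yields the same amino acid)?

2

Codon 1 AAU (Asn): third position 2-fold.
Codon 2 AUG (Met): third position 1-fold.
Codon 3 AAA (Lys): third position 2-fold.
Codon 4 ACU (Thr): third position 4-fold.
Codon 5 CAU (His): third position 2-fold.
Codon 6 ACA (Thr): third position 4-fold.
Four-fold degenerate third positions: 2.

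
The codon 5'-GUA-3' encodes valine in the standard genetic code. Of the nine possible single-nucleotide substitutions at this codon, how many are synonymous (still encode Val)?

3

Position 1: none → 0 synonymous.
Position 2: none → 0 synonymous.
Position 3: GUU, GUC, GUG → 3 synonymous.
Total: 0 + 0 + 3 = 3.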